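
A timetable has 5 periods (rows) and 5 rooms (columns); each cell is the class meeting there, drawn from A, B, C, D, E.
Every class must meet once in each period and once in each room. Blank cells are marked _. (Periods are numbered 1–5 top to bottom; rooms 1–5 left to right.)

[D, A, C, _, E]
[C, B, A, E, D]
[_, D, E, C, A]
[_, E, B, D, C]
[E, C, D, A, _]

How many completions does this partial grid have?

1

Period 1, room 4: eliminating its period and room leaves {B}.
Period 3, room 1: eliminating its period and room leaves {B}.
Period 4, room 1: eliminating its period and room leaves {A}.
Period 5, room 5: eliminating its period and room leaves {B}.
Only one assignment across all blanks avoids any period or room repeat, giving 1 completion.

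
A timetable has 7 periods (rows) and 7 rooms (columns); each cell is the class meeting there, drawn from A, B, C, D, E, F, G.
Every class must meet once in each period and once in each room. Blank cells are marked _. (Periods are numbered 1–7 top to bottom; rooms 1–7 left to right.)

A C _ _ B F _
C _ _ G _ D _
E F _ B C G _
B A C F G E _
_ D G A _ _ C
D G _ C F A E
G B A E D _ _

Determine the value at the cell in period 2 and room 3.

F

Period 1, room 4: period 1 has {A, B, C, F} and room 4 has {A, B, C, E, F, G}, leaving only D.
Period 1, room 3: period 1 has {A, B, C, D, F} and room 3 has {A, C, G}, leaving only E.
Period 1, room 7: period 1 has {A, B, C, D, E, F} and room 7 has {C, E}, leaving only G.
Period 2, room 2: period 2 has {C, D, G} and room 2 has {A, B, C, D, F, G}, leaving only E.
Period 2, room 5: period 2 has {C, D, E, G} and room 5 has {B, C, D, F, G}, leaving only A.
Period 3, room 3: period 3 has {B, C, E, F, G} and room 3 has {A, C, E, G}, leaving only D.
Period 3, room 7: period 3 has {B, C, D, E, F, G} and room 7 has {C, E, G}, leaving only A.
Period 4, room 7: period 4 has {A, B, C, E, F, G} and room 7 has {A, C, E, G}, leaving only D.
Period 5, room 1: period 5 has {A, C, D, G} and room 1 has {A, B, C, D, E, G}, leaving only F.
Period 5, room 5: period 5 has {A, C, D, F, G} and room 5 has {A, B, C, D, F, G}, leaving only E.
Period 5, room 6: period 5 has {A, C, D, E, F, G} and room 6 has {A, D, E, F, G}, leaving only B.
Period 6, room 3: period 6 has {A, C, D, E, F, G} and room 3 has {A, C, D, E, G}, leaving only B.
Period 2 already has {A, C, D, E, G} and room 3 already has {A, B, C, D, E, G}, so period 2, room 3 must be F.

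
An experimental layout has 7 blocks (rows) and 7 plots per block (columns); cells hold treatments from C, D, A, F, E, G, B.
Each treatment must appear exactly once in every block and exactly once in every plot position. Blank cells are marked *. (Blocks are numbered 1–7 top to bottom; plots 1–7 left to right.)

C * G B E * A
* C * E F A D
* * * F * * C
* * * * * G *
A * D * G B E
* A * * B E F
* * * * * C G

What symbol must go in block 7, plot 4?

A

Block 2, plot 3: block 2 has {C, D, A, F, E} and plot 3 has {D, G}, leaving only B.
Block 2, plot 1: block 2 has {C, D, A, F, E, B} and plot 1 has {C, A}, leaving only G.
Block 3, plot 6: block 3 has {C, F} and plot 6 has {C, A, E, G, B}, leaving only D.
Block 1, plot 6: block 1 has {C, A, E, G, B} and plot 6 has {C, D, A, E, G, B}, leaving only F.
Block 1, plot 2: block 1 has {C, A, F, E, G, B} and plot 2 has {C, A}, leaving only D.
Block 3, plot 5: block 3 has {C, D, F} and plot 5 has {F, E, G, B}, leaving only A.
Block 3, plot 3: block 3 has {C, D, A, F} and plot 3 has {D, G, B}, leaving only E.
Block 3, plot 1: block 3 has {C, D, A, F, E} and plot 1 has {C, A, G}, leaving only B.
Block 3, plot 2: block 3 has {C, D, A, F, E, B} and plot 2 has {C, D, A}, leaving only G.
Block 4, plot 7: block 4 has {G} and plot 7 has {C, D, A, F, E, G}, leaving only B.
Block 5, plot 2: block 5 has {D, A, E, G, B} and plot 2 has {C, D, A, G}, leaving only F.
Block 4, plot 2: block 4 has {G, B} and plot 2 has {C, D, A, F, G}, leaving only E.
Block 5, plot 4: block 5 has {D, A, F, E, G, B} and plot 4 has {F, E, B}, leaving only C.
Block 6, plot 1: block 6 has {A, F, E, B} and plot 1 has {C, A, G, B}, leaving only D.
Block 4, plot 1: block 4 has {E, G, B} and plot 1 has {C, D, A, G, B}, leaving only F.
Block 6, plot 3: block 6 has {D, A, F, E, B} and plot 3 has {D, E, G, B}, leaving only C.
Block 4, plot 3: block 4 has {F, E, G, B} and plot 3 has {C, D, E, G, B}, leaving only A.
Block 4, plot 4: block 4 has {A, F, E, G, B} and plot 4 has {C, F, E, B}, leaving only D.
Block 7 already has {C, G} and plot 4 already has {C, D, F, E, B}, so block 7, plot 4 must be A.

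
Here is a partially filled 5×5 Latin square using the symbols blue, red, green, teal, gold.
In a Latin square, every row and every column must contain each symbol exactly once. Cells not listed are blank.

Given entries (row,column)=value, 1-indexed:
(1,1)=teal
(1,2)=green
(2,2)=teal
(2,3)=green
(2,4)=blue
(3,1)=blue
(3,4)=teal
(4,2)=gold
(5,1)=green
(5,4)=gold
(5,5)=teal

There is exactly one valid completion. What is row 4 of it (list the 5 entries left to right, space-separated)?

Row 4, column 1: row 4 has {gold} and column 1 has {blue, green, teal}, leaving only red.
Row 4, column 4: row 4 has {red, gold} and column 4 has {blue, teal, gold}, leaving only green.
Row 4, column 5: row 4 has {red, green, gold} and column 5 has {teal}, leaving only blue.
Row 4, column 3: row 4 has {blue, red, green, gold} and column 3 has {green}, leaving only teal.
So row 4 reads: red gold teal green blue.

red gold teal green blue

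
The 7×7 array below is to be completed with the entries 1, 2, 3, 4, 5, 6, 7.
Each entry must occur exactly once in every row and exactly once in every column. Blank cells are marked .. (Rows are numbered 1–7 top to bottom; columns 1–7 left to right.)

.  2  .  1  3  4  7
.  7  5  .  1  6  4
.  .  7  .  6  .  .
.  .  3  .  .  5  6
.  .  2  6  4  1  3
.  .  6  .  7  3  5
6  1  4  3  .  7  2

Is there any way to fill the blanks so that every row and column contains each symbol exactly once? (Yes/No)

No

Row 1, column 3: row 1 together with column 3 already contain {1, 2, 3, 4, 5, 6, 7} — every symbol — so nothing can go there. The grid has no valid completion.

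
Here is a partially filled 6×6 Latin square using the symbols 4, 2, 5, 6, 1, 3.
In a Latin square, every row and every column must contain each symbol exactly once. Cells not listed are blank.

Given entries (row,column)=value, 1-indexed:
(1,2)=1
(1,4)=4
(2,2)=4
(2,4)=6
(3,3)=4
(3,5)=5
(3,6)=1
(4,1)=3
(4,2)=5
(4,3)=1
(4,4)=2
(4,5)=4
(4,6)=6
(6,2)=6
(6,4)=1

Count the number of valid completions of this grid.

Row 1, column 1: eliminating its row and column leaves {2, 5, 6}.
Row 1, column 3: eliminating its row and column leaves {2, 5, 6, 3}.
Row 1, column 5: eliminating its row and column leaves {2, 6, 3}.
Row 1, column 6: eliminating its row and column leaves {2, 5, 3}.
Row 2, column 1: eliminating its row and column leaves {2, 5, 1}.
Row 2, column 3: eliminating its row and column leaves {2, 5, 3}.
Row 2, column 5: eliminating its row and column leaves {2, 1, 3}.
Row 2, column 6: eliminating its row and column leaves {2, 5, 3}.
Row 3, column 1: eliminating its row and column leaves {2, 6}.
Row 3, column 2: eliminating its row and column leaves {2, 3}.
Row 3, column 4: eliminating its row and column leaves {3}.
Row 5, column 1: eliminating its row and column leaves {4, 2, 5, 6, 1}.
Row 5, column 2: eliminating its row and column leaves {2, 3}.
Row 5, column 3: eliminating its row and column leaves {2, 5, 6, 3}.
Row 5, column 4: eliminating its row and column leaves {5, 3}.
Row 5, column 5: eliminating its row and column leaves {2, 6, 1, 3}.
Row 5, column 6: eliminating its row and column leaves {4, 2, 5, 3}.
Row 6, column 1: eliminating its row and column leaves {4, 2, 5}.
Row 6, column 3: eliminating its row and column leaves {2, 5, 3}.
Row 6, column 5: eliminating its row and column leaves {2, 3}.
Row 6, column 6: eliminating its row and column leaves {4, 2, 5, 3}.
Enumerating the assignments across these blanks that avoid any row or column repeat gives 16 completions.

16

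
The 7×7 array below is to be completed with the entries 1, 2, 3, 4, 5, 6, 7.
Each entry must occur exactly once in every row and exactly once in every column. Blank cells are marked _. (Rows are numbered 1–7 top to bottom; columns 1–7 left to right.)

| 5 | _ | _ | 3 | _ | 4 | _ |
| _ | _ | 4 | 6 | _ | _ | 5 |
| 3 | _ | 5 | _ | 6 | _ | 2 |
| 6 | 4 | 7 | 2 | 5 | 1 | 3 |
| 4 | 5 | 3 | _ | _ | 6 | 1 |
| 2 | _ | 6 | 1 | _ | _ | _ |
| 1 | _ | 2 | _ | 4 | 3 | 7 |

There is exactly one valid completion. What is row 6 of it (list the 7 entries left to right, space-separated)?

2 7 6 1 3 5 4

Row 6, column 7: row 6 has {1, 2, 6} and column 7 has {1, 2, 3, 5, 7}, leaving only 4.
Row 1, column 3: row 1 has {3, 4, 5} and column 3 has {2, 3, 4, 5, 6, 7}, leaving only 1.
Row 1, column 7: row 1 has {1, 3, 4, 5} and column 7 has {1, 2, 3, 4, 5, 7}, leaving only 6.
Row 2, column 1: row 2 has {4, 5, 6} and column 1 has {1, 2, 3, 4, 5, 6}, leaving only 7.
Row 2, column 6: row 2 has {4, 5, 6, 7} and column 6 has {1, 3, 4, 6}, leaving only 2.
Row 3, column 6: row 3 has {2, 3, 5, 6} and column 6 has {1, 2, 3, 4, 6}, leaving only 7.
Row 6, column 6: row 6 has {1, 2, 4, 6} and column 6 has {1, 2, 3, 4, 6, 7}, leaving only 5.
Row 3, column 2: row 3 has {2, 3, 5, 6, 7} and column 2 has {4, 5}, leaving only 1.
Row 2, column 2: row 2 has {2, 4, 5, 6, 7} and column 2 has {1, 4, 5}, leaving only 3.
Row 6, column 2: row 6 has {1, 2, 4, 5, 6} and column 2 has {1, 3, 4, 5}, leaving only 7.
Row 6, column 5: row 6 has {1, 2, 4, 5, 6, 7} and column 5 has {4, 5, 6}, leaving only 3.
So row 6 reads: 2 7 6 1 3 5 4.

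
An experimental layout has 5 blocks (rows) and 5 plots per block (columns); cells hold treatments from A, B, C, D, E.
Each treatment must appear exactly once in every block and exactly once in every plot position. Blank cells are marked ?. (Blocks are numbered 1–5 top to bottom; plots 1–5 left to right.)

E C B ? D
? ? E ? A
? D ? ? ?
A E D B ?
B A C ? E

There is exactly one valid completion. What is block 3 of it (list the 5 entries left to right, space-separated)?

Block 3, plot 1: block 3 has {D} and plot 1 has {A, B, E}, leaving only C.
Block 3, plot 3: block 3 has {C, D} and plot 3 has {B, C, D, E}, leaving only A.
Block 3, plot 4: block 3 has {A, C, D} and plot 4 has {B}, leaving only E.
Block 3, plot 5: block 3 has {A, C, D, E} and plot 5 has {A, D, E}, leaving only B.
So block 3 reads: C D A E B.

C D A E B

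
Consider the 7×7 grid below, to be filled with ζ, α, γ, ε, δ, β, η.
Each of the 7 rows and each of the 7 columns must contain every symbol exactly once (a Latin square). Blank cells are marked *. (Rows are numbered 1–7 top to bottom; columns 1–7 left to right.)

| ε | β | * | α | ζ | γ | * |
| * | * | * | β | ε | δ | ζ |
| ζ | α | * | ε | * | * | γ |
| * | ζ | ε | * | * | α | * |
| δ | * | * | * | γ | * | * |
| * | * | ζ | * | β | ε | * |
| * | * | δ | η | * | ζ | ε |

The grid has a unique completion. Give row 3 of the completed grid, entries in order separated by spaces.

Row 1, column 3: row 1 has {ζ, α, γ, ε, β} and column 3 has {ζ, ε, δ}, leaving only η.
Row 3, column 3: row 3 has {ζ, α, γ, ε} and column 3 has {ζ, ε, δ, η}, leaving only β.
Row 3, column 6: row 3 has {ζ, α, γ, ε, β} and column 6 has {ζ, α, γ, ε, δ}, leaving only η.
Row 3, column 5: row 3 has {ζ, α, γ, ε, β, η} and column 5 has {ζ, γ, ε, β}, leaving only δ.
So row 3 reads: ζ α β ε δ η γ.

ζ α β ε δ η γ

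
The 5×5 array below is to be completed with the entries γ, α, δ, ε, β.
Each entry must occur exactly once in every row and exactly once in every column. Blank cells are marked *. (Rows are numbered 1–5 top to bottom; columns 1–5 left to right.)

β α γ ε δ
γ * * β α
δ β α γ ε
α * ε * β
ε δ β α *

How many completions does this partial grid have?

1

Row 2, column 2: eliminating its row and column leaves {ε}.
Row 2, column 3: eliminating its row and column leaves {δ}.
Row 4, column 2: eliminating its row and column leaves {γ}.
Row 4, column 4: eliminating its row and column leaves {δ}.
Row 5, column 5: eliminating its row and column leaves {γ}.
Only one assignment across all blanks avoids any row or column repeat, giving 1 completion.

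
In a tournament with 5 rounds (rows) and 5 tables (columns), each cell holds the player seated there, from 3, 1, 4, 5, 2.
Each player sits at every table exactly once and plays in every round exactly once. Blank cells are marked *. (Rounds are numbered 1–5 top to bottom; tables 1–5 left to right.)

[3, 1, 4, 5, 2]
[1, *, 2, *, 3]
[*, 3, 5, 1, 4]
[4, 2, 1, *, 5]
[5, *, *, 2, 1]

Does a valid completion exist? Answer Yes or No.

No round or table among the givens repeats a symbol, and propagating forced cells runs into no contradiction.
One valid completion exists (for instance, 3 1 4 5 2 / 1 5 2 4 3 / 2 3 5 1 4 / 4 2 1 3 5 / 5 4 3 2 1).

Yes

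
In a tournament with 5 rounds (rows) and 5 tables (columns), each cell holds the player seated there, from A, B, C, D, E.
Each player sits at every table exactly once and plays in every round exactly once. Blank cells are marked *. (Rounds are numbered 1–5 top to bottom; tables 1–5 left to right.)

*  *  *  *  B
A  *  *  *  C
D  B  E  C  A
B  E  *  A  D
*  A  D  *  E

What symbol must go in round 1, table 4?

D

Round 2, table 2: round 2 has {A, C} and table 2 has {A, B, E}, leaving only D.
Round 1, table 2: round 1 has {B} and table 2 has {A, B, D, E}, leaving only C.
Round 1, table 1: round 1 has {B, C} and table 1 has {A, B, D}, leaving only E.
Round 1 already has {B, C, E} and table 4 already has {A, C}, so round 1, table 4 must be D.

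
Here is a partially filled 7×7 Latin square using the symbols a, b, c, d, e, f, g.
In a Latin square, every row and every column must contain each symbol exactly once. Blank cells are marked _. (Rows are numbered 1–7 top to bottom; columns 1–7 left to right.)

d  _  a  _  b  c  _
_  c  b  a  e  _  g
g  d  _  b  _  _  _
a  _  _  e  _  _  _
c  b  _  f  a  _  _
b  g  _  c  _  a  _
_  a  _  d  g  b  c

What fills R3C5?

Row 1, column 4: row 1 has {a, b, c, d} and column 4 has {a, b, c, d, e, f}, leaving only g.
Row 2, column 1: row 2 has {a, b, c, e, g} and column 1 has {a, b, c, d, g}, leaving only f.
Row 2, column 6: row 2 has {a, b, c, e, f, g} and column 6 has {a, b, c}, leaving only d.
Row 4, column 2: row 4 has {a, e} and column 2 has {a, b, c, d, g}, leaving only f.
Row 1, column 2: row 1 has {a, b, c, d, g} and column 2 has {a, b, c, d, f, g}, leaving only e.
Row 1, column 7: row 1 has {a, b, c, d, e, g} and column 7 has {c, g}, leaving only f.
Row 4, column 6: row 4 has {a, e, f} and column 6 has {a, b, c, d}, leaving only g.
Row 5, column 6: row 5 has {a, b, c, f} and column 6 has {a, b, c, d, g}, leaving only e.
Row 3, column 6: row 3 has {b, d, g} and column 6 has {a, b, c, d, e, g}, leaving only f.
Row 3 already has {b, d, f, g} and column 5 already has {a, b, e, g}, so row 3, column 5 must be c.

c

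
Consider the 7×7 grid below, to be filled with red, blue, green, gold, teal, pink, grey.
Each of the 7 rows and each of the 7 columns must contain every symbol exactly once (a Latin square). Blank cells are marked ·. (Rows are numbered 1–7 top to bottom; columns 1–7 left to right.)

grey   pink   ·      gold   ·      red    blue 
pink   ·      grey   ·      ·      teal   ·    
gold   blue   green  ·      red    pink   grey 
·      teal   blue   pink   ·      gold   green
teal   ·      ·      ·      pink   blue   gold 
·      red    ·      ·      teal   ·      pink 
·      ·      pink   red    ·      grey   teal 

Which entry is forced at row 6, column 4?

Row 1, column 3: row 1 has {red, blue, gold, pink, grey} and column 3 has {blue, green, pink, grey}, leaving only teal.
Row 1, column 5: row 1 has {red, blue, gold, teal, pink, grey} and column 5 has {red, teal, pink}, leaving only green.
Row 2, column 7: row 2 has {teal, pink, grey} and column 7 has {blue, green, gold, teal, pink, grey}, leaving only red.
Row 3, column 4: row 3 has {red, blue, green, gold, pink, grey} and column 4 has {red, gold, pink}, leaving only teal.
Row 4, column 1: row 4 has {blue, green, gold, teal, pink} and column 1 has {gold, teal, pink, grey}, leaving only red.
Row 4, column 5: row 4 has {red, blue, green, gold, teal, pink} and column 5 has {red, green, teal, pink}, leaving only grey.
Row 5, column 3: row 5 has {blue, gold, teal, pink} and column 3 has {blue, green, teal, pink, grey}, leaving only red.
Row 6, column 3: row 6 has {red, teal, pink} and column 3 has {red, blue, green, teal, pink, grey}, leaving only gold.
Row 6, column 6: row 6 has {red, gold, teal, pink} and column 6 has {red, blue, gold, teal, pink, grey}, leaving only green.
Row 6, column 1: row 6 has {red, green, gold, teal, pink} and column 1 has {red, gold, teal, pink, grey}, leaving only blue.
Row 6 already has {red, blue, green, gold, teal, pink} and column 4 already has {red, gold, teal, pink}, so row 6, column 4 must be grey.

grey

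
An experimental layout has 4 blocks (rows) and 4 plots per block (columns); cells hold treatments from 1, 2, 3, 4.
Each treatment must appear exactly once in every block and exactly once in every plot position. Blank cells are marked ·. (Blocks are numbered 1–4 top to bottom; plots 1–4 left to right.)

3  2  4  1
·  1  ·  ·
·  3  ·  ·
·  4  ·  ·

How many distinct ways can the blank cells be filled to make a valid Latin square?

4

Block 2, plot 1: eliminating its block and plot leaves {2, 4}.
Block 2, plot 3: eliminating its block and plot leaves {2, 3}.
Block 2, plot 4: eliminating its block and plot leaves {2, 3, 4}.
Block 3, plot 1: eliminating its block and plot leaves {1, 2, 4}.
Block 3, plot 3: eliminating its block and plot leaves {1, 2}.
Block 3, plot 4: eliminating its block and plot leaves {2, 4}.
Block 4, plot 1: eliminating its block and plot leaves {1, 2}.
Block 4, plot 3: eliminating its block and plot leaves {1, 2, 3}.
Block 4, plot 4: eliminating its block and plot leaves {2, 3}.
Enumerating the assignments across these blanks that avoid any block or plot repeat gives 4 completions.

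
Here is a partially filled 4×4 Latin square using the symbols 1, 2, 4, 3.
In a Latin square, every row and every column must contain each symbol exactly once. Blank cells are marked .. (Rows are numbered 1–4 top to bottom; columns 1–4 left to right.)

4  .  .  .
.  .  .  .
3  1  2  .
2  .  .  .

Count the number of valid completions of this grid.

4

Row 1, column 2: eliminating its row and column leaves {2, 3}.
Row 1, column 3: eliminating its row and column leaves {1, 3}.
Row 1, column 4: eliminating its row and column leaves {1, 2, 3}.
Row 2, column 1: eliminating its row and column leaves {1}.
Row 2, column 2: eliminating its row and column leaves {2, 4, 3}.
Row 2, column 3: eliminating its row and column leaves {1, 4, 3}.
Row 2, column 4: eliminating its row and column leaves {1, 2, 4, 3}.
Row 3, column 4: eliminating its row and column leaves {4}.
Row 4, column 2: eliminating its row and column leaves {4, 3}.
Row 4, column 3: eliminating its row and column leaves {1, 4, 3}.
Row 4, column 4: eliminating its row and column leaves {1, 4, 3}.
Enumerating the assignments across these blanks that avoid any row or column repeat gives 4 completions.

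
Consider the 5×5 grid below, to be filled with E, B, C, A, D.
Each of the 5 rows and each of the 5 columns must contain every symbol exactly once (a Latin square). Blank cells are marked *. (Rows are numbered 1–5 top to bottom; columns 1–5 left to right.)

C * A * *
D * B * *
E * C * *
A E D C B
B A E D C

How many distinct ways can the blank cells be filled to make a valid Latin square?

Row 1, column 2: eliminating its row and column leaves {B, D}.
Row 1, column 4: eliminating its row and column leaves {E, B}.
Row 1, column 5: eliminating its row and column leaves {E, D}.
Row 2, column 2: eliminating its row and column leaves {C}.
Row 2, column 4: eliminating its row and column leaves {E, A}.
Row 2, column 5: eliminating its row and column leaves {E, A}.
Row 3, column 2: eliminating its row and column leaves {B, D}.
Row 3, column 4: eliminating its row and column leaves {B, A}.
Row 3, column 5: eliminating its row and column leaves {A, D}.
Enumerating the assignments across these blanks that avoid any row or column repeat gives 2 completions.

2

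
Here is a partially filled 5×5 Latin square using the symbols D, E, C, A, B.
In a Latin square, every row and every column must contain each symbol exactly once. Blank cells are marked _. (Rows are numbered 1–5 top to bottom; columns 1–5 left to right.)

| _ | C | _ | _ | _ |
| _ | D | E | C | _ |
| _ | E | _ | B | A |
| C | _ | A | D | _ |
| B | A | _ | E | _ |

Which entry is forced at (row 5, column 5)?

Row 1, column 4: row 1 has {C} and column 4 has {D, E, C, B}, leaving only A.
Row 2, column 1: row 2 has {D, E, C} and column 1 has {C, B}, leaving only A.
Row 2, column 5: row 2 has {D, E, C, A} and column 5 has {A}, leaving only B.
Row 3, column 1: row 3 has {E, A, B} and column 1 has {C, A, B}, leaving only D.
Row 1, column 1: row 1 has {C, A} and column 1 has {D, C, A, B}, leaving only E.
Row 1, column 5: row 1 has {E, C, A} and column 5 has {A, B}, leaving only D.
Row 5 already has {E, A, B} and column 5 already has {D, A, B}, so row 5, column 5 must be C.

C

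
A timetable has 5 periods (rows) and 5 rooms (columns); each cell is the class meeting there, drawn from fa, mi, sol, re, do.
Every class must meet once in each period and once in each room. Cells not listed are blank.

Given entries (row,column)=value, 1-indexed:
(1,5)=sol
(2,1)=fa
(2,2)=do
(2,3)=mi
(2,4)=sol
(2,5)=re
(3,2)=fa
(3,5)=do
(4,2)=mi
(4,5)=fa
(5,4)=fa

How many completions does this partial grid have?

Period 1, room 1: eliminating its period and room leaves {mi, re, do}.
Period 1, room 2: eliminating its period and room leaves {re}.
Period 1, room 3: eliminating its period and room leaves {fa, re, do}.
Period 1, room 4: eliminating its period and room leaves {mi, re, do}.
Period 3, room 1: eliminating its period and room leaves {mi, sol, re}.
Period 3, room 3: eliminating its period and room leaves {sol, re}.
Period 3, room 4: eliminating its period and room leaves {mi, re}.
Period 4, room 1: eliminating its period and room leaves {sol, re, do}.
Period 4, room 3: eliminating its period and room leaves {sol, re, do}.
Period 4, room 4: eliminating its period and room leaves {re, do}.
Period 5, room 1: eliminating its period and room leaves {mi, sol, re, do}.
Period 5, room 2: eliminating its period and room leaves {sol, re}.
Period 5, room 3: eliminating its period and room leaves {sol, re, do}.
Period 5, room 5: eliminating its period and room leaves {mi}.
Enumerating the assignments across these blanks that avoid any period or room repeat gives 3 completions.

3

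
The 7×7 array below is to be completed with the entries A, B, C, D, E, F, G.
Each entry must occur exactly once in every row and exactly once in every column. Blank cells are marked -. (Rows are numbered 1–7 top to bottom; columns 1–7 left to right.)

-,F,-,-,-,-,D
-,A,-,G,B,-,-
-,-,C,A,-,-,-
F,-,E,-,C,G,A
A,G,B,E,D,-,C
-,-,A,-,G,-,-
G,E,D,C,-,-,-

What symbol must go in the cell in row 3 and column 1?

B

Row 1, column 3: row 1 has {D, F} and column 3 has {A, B, C, D, E}, leaving only G.
Row 1, column 4: row 1 has {D, F, G} and column 4 has {A, C, E, G}, leaving only B.
Row 2, column 3: row 2 has {A, B, G} and column 3 has {A, B, C, D, E, G}, leaving only F.
Row 2, column 7: row 2 has {A, B, F, G} and column 7 has {A, C, D}, leaving only E.
Row 4, column 4: row 4 has {A, C, E, F, G} and column 4 has {A, B, C, E, G}, leaving only D.
Row 4, column 2: row 4 has {A, C, D, E, F, G} and column 2 has {A, E, F, G}, leaving only B.
Row 3, column 2: row 3 has {A, C} and column 2 has {A, B, E, F, G}, leaving only D.
Row 5, column 6: row 5 has {A, B, C, D, E, G} and column 6 has {G}, leaving only F.
Row 6, column 2: row 6 has {A, G} and column 2 has {A, B, D, E, F, G}, leaving only C.
Row 6, column 4: row 6 has {A, C, G} and column 4 has {A, B, C, D, E, G}, leaving only F.
Row 6, column 7: row 6 has {A, C, F, G} and column 7 has {A, C, D, E}, leaving only B.
Row 7, column 7: row 7 has {C, D, E, G} and column 7 has {A, B, C, D, E}, leaving only F.
Row 3, column 7: row 3 has {A, C, D} and column 7 has {A, B, C, D, E, F}, leaving only G.
Row 7, column 5: row 7 has {C, D, E, F, G} and column 5 has {B, C, D, G}, leaving only A.
Row 1, column 5: row 1 has {B, D, F, G} and column 5 has {A, B, C, D, G}, leaving only E.
Row 1, column 1: row 1 has {B, D, E, F, G} and column 1 has {A, F, G}, leaving only C.
Row 1, column 6: row 1 has {B, C, D, E, F, G} and column 6 has {F, G}, leaving only A.
Row 2, column 1: row 2 has {A, B, E, F, G} and column 1 has {A, C, F, G}, leaving only D.
Row 2, column 6: row 2 has {A, B, D, E, F, G} and column 6 has {A, F, G}, leaving only C.
Row 3, column 5: row 3 has {A, C, D, G} and column 5 has {A, B, C, D, E, G}, leaving only F.
Row 6, column 1: row 6 has {A, B, C, F, G} and column 1 has {A, C, D, F, G}, leaving only E.
Row 3 already has {A, C, D, F, G} and column 1 already has {A, C, D, E, F, G}, so row 3, column 1 must be B.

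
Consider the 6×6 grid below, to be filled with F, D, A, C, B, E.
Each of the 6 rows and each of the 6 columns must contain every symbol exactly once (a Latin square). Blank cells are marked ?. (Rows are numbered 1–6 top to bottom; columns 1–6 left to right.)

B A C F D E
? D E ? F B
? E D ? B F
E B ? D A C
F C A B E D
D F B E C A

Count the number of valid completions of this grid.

Row 2, column 1: eliminating its row and column leaves {A, C}.
Row 2, column 4: eliminating its row and column leaves {A, C}.
Row 3, column 1: eliminating its row and column leaves {A, C}.
Row 3, column 4: eliminating its row and column leaves {A, C}.
Row 4, column 3: eliminating its row and column leaves {F}.
Enumerating the assignments across these blanks that avoid any row or column repeat gives 2 completions.

2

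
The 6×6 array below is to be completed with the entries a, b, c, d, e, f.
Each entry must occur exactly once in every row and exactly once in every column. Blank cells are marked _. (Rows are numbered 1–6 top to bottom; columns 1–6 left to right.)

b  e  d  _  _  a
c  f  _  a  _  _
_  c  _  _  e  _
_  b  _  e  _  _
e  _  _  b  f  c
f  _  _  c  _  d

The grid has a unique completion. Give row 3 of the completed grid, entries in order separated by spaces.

a c f d e b

Row 1, column 4: row 1 has {a, b, d, e} and column 4 has {a, b, c, e}, leaving only f.
Row 3, column 4: row 3 has {c, e} and column 4 has {a, b, c, e, f}, leaving only d.
Row 3, column 1: row 3 has {c, d, e} and column 1 has {b, c, e, f}, leaving only a.
Row 1, column 5: row 1 has {a, b, d, e, f} and column 5 has {e, f}, leaving only c.
Row 4, column 1: row 4 has {b, e} and column 1 has {a, b, c, e, f}, leaving only d.
Row 4, column 5: row 4 has {b, d, e} and column 5 has {c, e, f}, leaving only a.
Row 4, column 6: row 4 has {a, b, d, e} and column 6 has {a, c, d}, leaving only f.
Row 3, column 6: row 3 has {a, c, d, e} and column 6 has {a, c, d, f}, leaving only b.
Row 3, column 3: row 3 has {a, b, c, d, e} and column 3 has {d}, leaving only f.
So row 3 reads: a c f d e b.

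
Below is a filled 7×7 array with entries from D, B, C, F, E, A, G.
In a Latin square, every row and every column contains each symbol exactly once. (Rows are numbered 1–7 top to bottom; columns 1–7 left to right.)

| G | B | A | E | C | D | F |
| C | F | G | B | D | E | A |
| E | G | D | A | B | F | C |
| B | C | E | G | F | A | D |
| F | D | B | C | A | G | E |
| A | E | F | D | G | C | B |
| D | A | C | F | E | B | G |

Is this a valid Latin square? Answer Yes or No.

Yes

Each row is a permutation of the 7 symbols, and so is each column.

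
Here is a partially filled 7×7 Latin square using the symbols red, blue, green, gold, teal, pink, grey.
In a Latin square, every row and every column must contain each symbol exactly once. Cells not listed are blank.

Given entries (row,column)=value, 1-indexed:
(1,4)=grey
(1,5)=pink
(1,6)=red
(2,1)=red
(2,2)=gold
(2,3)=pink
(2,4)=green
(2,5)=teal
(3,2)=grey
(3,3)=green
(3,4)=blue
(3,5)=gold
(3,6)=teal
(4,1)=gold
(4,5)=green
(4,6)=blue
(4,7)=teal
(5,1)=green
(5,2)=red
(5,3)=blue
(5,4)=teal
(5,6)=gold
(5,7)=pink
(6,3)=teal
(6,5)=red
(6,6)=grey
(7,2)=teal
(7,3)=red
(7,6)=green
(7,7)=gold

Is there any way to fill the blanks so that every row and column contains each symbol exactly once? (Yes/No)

Row 2, column 6: row 2 together with column 6 already contain {red, blue, green, gold, teal, pink, grey} — every symbol — so nothing can go there. The grid has no valid completion.

No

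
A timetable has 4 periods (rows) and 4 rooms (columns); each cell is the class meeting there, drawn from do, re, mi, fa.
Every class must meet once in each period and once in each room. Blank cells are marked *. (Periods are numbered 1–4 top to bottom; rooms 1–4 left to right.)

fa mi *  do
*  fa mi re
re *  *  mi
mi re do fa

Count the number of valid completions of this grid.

1

Period 1, room 3: eliminating its period and room leaves {re}.
Period 2, room 1: eliminating its period and room leaves {do}.
Period 3, room 2: eliminating its period and room leaves {do}.
Period 3, room 3: eliminating its period and room leaves {fa}.
Only one assignment across all blanks avoids any period or room repeat, giving 1 completion.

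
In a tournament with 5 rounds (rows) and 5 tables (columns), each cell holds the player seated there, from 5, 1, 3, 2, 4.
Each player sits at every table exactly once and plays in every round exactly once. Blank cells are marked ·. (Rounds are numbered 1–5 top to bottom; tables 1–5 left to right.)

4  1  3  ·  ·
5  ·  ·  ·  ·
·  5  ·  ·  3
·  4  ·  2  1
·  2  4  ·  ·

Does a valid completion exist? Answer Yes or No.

Yes

No round or table among the givens repeats a symbol, and propagating forced cells runs into no contradiction.
One valid completion exists (for instance, 4 1 3 5 2 / 5 3 2 1 4 / 2 5 1 4 3 / 3 4 5 2 1 / 1 2 4 3 5).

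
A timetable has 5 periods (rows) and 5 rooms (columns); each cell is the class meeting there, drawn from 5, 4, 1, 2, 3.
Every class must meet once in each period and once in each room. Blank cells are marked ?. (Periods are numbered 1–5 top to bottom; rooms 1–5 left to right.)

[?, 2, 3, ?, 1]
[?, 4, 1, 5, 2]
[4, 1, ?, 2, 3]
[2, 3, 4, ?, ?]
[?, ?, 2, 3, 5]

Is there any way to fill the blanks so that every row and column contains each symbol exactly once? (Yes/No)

No

Period 4, room 5: period 4 together with room 5 already contain {5, 4, 1, 2, 3} — every symbol — so nothing can go there. The grid has no valid completion.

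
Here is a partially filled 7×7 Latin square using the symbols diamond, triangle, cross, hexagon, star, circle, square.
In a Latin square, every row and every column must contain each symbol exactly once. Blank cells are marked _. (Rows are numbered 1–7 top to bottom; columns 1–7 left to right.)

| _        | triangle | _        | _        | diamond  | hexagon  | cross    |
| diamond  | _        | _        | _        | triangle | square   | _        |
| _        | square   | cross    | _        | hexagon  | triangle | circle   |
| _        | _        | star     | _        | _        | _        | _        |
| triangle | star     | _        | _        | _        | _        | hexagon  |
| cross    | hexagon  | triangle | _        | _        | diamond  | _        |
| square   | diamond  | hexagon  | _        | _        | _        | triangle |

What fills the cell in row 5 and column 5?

cross

Row 2, column 3: row 2 has {diamond, triangle, square} and column 3 has {triangle, cross, hexagon, star}, leaving only circle.
Row 1, column 3: row 1 has {diamond, triangle, cross, hexagon} and column 3 has {triangle, cross, hexagon, star, circle}, leaving only square.
Row 2, column 2: row 2 has {diamond, triangle, circle, square} and column 2 has {diamond, triangle, hexagon, star, square}, leaving only cross.
Row 2, column 7: row 2 has {diamond, triangle, cross, circle, square} and column 7 has {triangle, cross, hexagon, circle}, leaving only star.
Row 2, column 4: row 2 has {diamond, triangle, cross, star, circle, square} and column 4 has {}, leaving only hexagon.
Row 3, column 1: row 3 has {triangle, cross, hexagon, circle, square} and column 1 has {diamond, triangle, cross, square}, leaving only star.
Row 1, column 1: row 1 has {diamond, triangle, cross, hexagon, square} and column 1 has {diamond, triangle, cross, star, square}, leaving only circle.
Row 1, column 4: row 1 has {diamond, triangle, cross, hexagon, circle, square} and column 4 has {hexagon}, leaving only star.
Row 3, column 4: row 3 has {triangle, cross, hexagon, star, circle, square} and column 4 has {hexagon, star}, leaving only diamond.
Row 4, column 1: row 4 has {star} and column 1 has {diamond, triangle, cross, star, circle, square}, leaving only hexagon.
Row 4, column 2: row 4 has {hexagon, star} and column 2 has {diamond, triangle, cross, hexagon, star, square}, leaving only circle.
Row 4, column 6: row 4 has {hexagon, star, circle} and column 6 has {diamond, triangle, hexagon, square}, leaving only cross.
Row 4, column 5: row 4 has {cross, hexagon, star, circle} and column 5 has {diamond, triangle, hexagon}, leaving only square.
Row 4, column 4: row 4 has {cross, hexagon, star, circle, square} and column 4 has {diamond, hexagon, star}, leaving only triangle.
Row 4, column 7: row 4 has {triangle, cross, hexagon, star, circle, square} and column 7 has {triangle, cross, hexagon, star, circle}, leaving only diamond.
Row 5, column 3: row 5 has {triangle, hexagon, star} and column 3 has {triangle, cross, hexagon, star, circle, square}, leaving only diamond.
Row 5, column 6: row 5 has {diamond, triangle, hexagon, star} and column 6 has {diamond, triangle, cross, hexagon, square}, leaving only circle.
Row 5 already has {diamond, triangle, hexagon, star, circle} and column 5 already has {diamond, triangle, hexagon, square}, so row 5, column 5 must be cross.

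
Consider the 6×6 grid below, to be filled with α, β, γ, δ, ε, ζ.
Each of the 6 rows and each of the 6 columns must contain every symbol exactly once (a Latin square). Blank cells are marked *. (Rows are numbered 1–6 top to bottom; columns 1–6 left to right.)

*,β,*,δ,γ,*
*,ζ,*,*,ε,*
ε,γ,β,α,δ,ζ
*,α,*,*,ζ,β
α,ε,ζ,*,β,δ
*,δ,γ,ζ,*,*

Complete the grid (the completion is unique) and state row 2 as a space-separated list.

δ ζ α β ε γ

Row 1, column 1: row 1 has {β, γ, δ} and column 1 has {α, ε}, leaving only ζ.
Row 5, column 4: row 5 has {α, β, δ, ε, ζ} and column 4 has {α, δ, ζ}, leaving only γ.
Row 2, column 4: row 2 has {ε, ζ} and column 4 has {α, γ, δ, ζ}, leaving only β.
Row 4, column 4: row 4 has {α, β, ζ} and column 4 has {α, β, γ, δ, ζ}, leaving only ε.
Row 4, column 3: row 4 has {α, β, ε, ζ} and column 3 has {β, γ, ζ}, leaving only δ.
Row 2, column 3: row 2 has {β, ε, ζ} and column 3 has {β, γ, δ, ζ}, leaving only α.
Row 2, column 6: row 2 has {α, β, ε, ζ} and column 6 has {β, δ, ζ}, leaving only γ.
Row 2, column 1: row 2 has {α, β, γ, ε, ζ} and column 1 has {α, ε, ζ}, leaving only δ.
So row 2 reads: δ ζ α β ε γ.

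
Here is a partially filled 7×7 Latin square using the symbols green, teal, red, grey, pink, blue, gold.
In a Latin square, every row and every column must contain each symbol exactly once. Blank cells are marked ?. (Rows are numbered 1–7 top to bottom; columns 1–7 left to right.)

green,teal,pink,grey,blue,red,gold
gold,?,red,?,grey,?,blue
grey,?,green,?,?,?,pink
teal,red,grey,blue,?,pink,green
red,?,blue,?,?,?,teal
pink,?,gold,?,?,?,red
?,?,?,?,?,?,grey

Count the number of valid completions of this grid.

8

Row 2, column 2: eliminating its row and column leaves {green, pink}.
Row 2, column 4: eliminating its row and column leaves {green, teal, pink}.
Row 2, column 6: eliminating its row and column leaves {green, teal}.
Row 3, column 2: eliminating its row and column leaves {blue, gold}.
Row 3, column 4: eliminating its row and column leaves {teal, red, gold}.
Row 3, column 5: eliminating its row and column leaves {teal, red, gold}.
Row 3, column 6: eliminating its row and column leaves {teal, blue, gold}.
Row 4, column 5: eliminating its row and column leaves {gold}.
Row 5, column 2: eliminating its row and column leaves {green, grey, pink, gold}.
Row 5, column 4: eliminating its row and column leaves {green, pink, gold}.
Row 5, column 5: eliminating its row and column leaves {green, pink, gold}.
Row 5, column 6: eliminating its row and column leaves {green, grey, gold}.
Row 6, column 2: eliminating its row and column leaves {green, grey, blue}.
Row 6, column 4: eliminating its row and column leaves {green, teal}.
Row 6, column 5: eliminating its row and column leaves {green, teal}.
Row 6, column 6: eliminating its row and column leaves {green, teal, grey, blue}.
Row 7, column 1: eliminating its row and column leaves {blue}.
Row 7, column 2: eliminating its row and column leaves {green, pink, blue, gold}.
Row 7, column 3: eliminating its row and column leaves {teal}.
Row 7, column 4: eliminating its row and column leaves {green, teal, red, pink, gold}.
Row 7, column 5: eliminating its row and column leaves {green, teal, red, pink, gold}.
Row 7, column 6: eliminating its row and column leaves {green, teal, blue, gold}.
Enumerating the assignments across these blanks that avoid any row or column repeat gives 8 completions.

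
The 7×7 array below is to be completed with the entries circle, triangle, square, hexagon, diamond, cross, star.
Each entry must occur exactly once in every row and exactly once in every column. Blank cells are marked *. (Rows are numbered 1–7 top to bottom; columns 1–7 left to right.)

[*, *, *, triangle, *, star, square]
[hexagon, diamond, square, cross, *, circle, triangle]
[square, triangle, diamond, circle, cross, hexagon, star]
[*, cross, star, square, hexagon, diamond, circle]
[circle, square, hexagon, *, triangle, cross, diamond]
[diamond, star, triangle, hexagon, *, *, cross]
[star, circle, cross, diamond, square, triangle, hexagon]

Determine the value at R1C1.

Row 1 already has {triangle, square, star} and column 1 already has {circle, square, hexagon, diamond, star}, so row 1, column 1 must be cross.

cross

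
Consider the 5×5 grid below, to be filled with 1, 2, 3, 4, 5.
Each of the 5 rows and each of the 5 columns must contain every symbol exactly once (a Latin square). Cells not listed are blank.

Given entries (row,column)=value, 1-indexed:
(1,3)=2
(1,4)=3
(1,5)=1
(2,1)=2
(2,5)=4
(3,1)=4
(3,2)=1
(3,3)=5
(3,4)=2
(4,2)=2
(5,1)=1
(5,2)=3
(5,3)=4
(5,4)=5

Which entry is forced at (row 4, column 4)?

4

Row 1, column 1: row 1 has {1, 2, 3} and column 1 has {1, 2, 4}, leaving only 5.
Row 1, column 2: row 1 has {1, 2, 3, 5} and column 2 has {1, 2, 3}, leaving only 4.
Row 2, column 2: row 2 has {2, 4} and column 2 has {1, 2, 3, 4}, leaving only 5.
Row 2, column 4: row 2 has {2, 4, 5} and column 4 has {2, 3, 5}, leaving only 1.
Row 4 already has {2} and column 4 already has {1, 2, 3, 5}, so row 4, column 4 must be 4.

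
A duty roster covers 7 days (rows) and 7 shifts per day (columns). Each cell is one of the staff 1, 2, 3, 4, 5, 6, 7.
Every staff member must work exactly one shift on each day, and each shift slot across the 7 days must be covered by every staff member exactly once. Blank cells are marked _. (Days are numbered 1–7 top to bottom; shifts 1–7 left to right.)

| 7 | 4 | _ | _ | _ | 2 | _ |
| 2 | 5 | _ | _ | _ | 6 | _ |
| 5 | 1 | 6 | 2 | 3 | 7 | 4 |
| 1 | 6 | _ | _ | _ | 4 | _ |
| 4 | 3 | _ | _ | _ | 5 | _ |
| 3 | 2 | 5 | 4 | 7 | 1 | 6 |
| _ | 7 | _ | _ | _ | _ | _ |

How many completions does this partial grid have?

Day 1, shift 3: eliminating its day and shift leaves {1, 3}.
Day 1, shift 4: eliminating its day and shift leaves {1, 3, 5, 6}.
Day 1, shift 5: eliminating its day and shift leaves {1, 5, 6}.
Day 1, shift 7: eliminating its day and shift leaves {1, 3, 5}.
Day 2, shift 3: eliminating its day and shift leaves {1, 3, 4, 7}.
Day 2, shift 4: eliminating its day and shift leaves {1, 3, 7}.
Day 2, shift 5: eliminating its day and shift leaves {1, 4}.
Day 2, shift 7: eliminating its day and shift leaves {1, 3, 7}.
Day 4, shift 3: eliminating its day and shift leaves {2, 3, 7}.
Day 4, shift 4: eliminating its day and shift leaves {3, 5, 7}.
Day 4, shift 5: eliminating its day and shift leaves {2, 5}.
Day 4, shift 7: eliminating its day and shift leaves {2, 3, 5, 7}.
Day 5, shift 3: eliminating its day and shift leaves {1, 2, 7}.
Day 5, shift 4: eliminating its day and shift leaves {1, 6, 7}.
Day 5, shift 5: eliminating its day and shift leaves {1, 2, 6}.
Day 5, shift 7: eliminating its day and shift leaves {1, 2, 7}.
Day 7, shift 1: eliminating its day and shift leaves {6}.
Day 7, shift 3: eliminating its day and shift leaves {1, 2, 3, 4}.
Day 7, shift 4: eliminating its day and shift leaves {1, 3, 5, 6}.
Day 7, shift 5: eliminating its day and shift leaves {1, 2, 4, 5, 6}.
Day 7, shift 6: eliminating its day and shift leaves {3}.
Day 7, shift 7: eliminating its day and shift leaves {1, 2, 3, 5}.
Enumerating the assignments across these blanks that avoid any day or shift repeat gives 36 completions.

36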